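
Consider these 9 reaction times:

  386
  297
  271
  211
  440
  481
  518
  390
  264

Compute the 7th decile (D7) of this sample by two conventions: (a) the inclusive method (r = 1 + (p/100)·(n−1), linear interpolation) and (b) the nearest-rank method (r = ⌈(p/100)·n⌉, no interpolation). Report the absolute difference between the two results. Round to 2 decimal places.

20.00

Sorted: 211, 264, 271, 297, 386, 390, 440, 481, 518.
n = 9.
(a) r = 6.6; between ranks 6 (390) and 7 (440): 420.
(b) the nearest-rank method: rank 7 → 440.
|420 − 440| = 20.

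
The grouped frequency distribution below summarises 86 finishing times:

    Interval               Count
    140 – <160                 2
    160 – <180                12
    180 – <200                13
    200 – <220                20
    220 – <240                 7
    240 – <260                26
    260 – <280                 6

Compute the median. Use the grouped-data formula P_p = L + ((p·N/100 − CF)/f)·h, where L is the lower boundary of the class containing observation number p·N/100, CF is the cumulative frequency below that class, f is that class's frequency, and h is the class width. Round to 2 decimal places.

N = 86; target position k = 50/100 · 86 = 43.
Cumulative frequencies: 2, 14, 27, 47, 54, 80, 86.
Observation 43 falls in the class 200 – <220.
L = 200, CF = 27, f = 20, h = 20.
P50 = 200 + ((43 − 27)/20)·20 = 200 + 16 = 216.

216.00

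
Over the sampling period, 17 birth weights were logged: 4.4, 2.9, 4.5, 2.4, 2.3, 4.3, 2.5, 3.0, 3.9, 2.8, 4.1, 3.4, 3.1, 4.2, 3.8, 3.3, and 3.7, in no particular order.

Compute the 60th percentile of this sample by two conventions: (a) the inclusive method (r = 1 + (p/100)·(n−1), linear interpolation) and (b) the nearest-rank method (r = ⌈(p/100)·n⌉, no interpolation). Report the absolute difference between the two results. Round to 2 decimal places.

0.04

Sorted: 2.3, 2.4, 2.5, 2.8, 2.9, 3.0, 3.1, 3.3, 3.4, 3.7, 3.8, 3.9, 4.1, 4.2, 4.3, 4.4, 4.5.
n = 17.
(a) r = 10.6; between ranks 10 (3.7) and 11 (3.8): 3.76.
(b) the nearest-rank method: rank 11 → 3.8.
|3.76 − 3.8| = 0.04.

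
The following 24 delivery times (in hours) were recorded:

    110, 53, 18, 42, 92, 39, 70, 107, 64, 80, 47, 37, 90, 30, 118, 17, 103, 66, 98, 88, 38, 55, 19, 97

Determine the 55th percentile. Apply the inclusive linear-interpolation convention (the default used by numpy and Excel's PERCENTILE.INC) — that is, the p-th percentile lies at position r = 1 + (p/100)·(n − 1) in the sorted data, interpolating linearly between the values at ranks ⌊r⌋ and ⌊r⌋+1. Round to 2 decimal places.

68.60

Sorted: 17, 18, 19, 30, 37, 38, 39, 42, 47, 53, 55, 64, 66, 70, 80, 88, 90, 92, 97, 98, 103, 107, 110, 118.
n = 24.
r = 1 + (55/100)·(24 − 1) = 1 + 12.65 = 13.65.
Rank 13 is 66 and rank 14 is 70.
Interpolate: 66 + 0.65·(70 − 66) = 66 + 0.65·4 = 68.6.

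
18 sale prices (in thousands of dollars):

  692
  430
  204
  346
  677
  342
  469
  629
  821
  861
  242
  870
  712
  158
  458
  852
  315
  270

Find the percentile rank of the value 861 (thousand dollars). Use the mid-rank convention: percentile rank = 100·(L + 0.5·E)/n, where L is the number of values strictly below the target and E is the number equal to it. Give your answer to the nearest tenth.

Sorted: 158, 204, 242, 270, 315, 342, 346, 430, 458, 469, 629, 677, 692, 712, 821, 852, 861, 870.
Count below 861: L = 16; count equal: E = 1; n = 18.
Percentile rank = 100·(16 + 0.5·1)/18 = 100·16.5/18 = 91.67.

91.7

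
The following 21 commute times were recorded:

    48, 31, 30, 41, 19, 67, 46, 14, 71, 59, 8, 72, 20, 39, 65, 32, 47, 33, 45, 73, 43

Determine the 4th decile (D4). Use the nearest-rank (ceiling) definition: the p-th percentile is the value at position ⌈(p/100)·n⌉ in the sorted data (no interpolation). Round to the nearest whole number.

Sorted: 8, 14, 19, 20, 30, 31, 32, 33, 39, 41, 43, 45, 46, 47, 48, 59, 65, 67, 71, 72, 73.
n = 21.
Position = ⌈40/100 · 21⌉ = ⌈8.4⌉ = 9.
The value at rank 9 is 39.

39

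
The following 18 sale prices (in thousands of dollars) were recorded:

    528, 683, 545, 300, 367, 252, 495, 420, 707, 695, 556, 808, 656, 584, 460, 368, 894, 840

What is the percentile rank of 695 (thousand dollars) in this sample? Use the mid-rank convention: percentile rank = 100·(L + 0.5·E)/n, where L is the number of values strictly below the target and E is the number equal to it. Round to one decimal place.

75.0

Sorted: 252, 300, 367, 368, 420, 460, 495, 528, 545, 556, 584, 656, 683, 695, 707, 808, 840, 894.
Count below 695: L = 13; count equal: E = 1; n = 18.
Percentile rank = 100·(13 + 0.5·1)/18 = 100·13.5/18 = 75.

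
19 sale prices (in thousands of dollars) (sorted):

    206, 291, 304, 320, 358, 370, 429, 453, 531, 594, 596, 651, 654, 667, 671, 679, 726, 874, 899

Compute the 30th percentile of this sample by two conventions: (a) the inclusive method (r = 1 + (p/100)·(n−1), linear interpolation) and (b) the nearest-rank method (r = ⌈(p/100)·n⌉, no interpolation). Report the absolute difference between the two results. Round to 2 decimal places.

n = 19.
(a) r = 6.4; between ranks 6 (370) and 7 (429): 393.6.
(b) the nearest-rank method: rank 6 → 370.
|393.6 − 370| = 23.6.

23.60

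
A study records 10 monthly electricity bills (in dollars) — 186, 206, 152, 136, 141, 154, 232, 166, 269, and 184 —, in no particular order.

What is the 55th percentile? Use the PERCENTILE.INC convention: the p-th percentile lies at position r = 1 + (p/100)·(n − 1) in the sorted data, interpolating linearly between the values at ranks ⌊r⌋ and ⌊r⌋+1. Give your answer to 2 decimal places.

183.10

Sorted: 136, 141, 152, 154, 166, 184, 186, 206, 232, 269.
n = 10.
r = 1 + (55/100)·(10 − 1) = 1 + 4.95 = 5.95.
Rank 5 is 166 and rank 6 is 184.
Interpolate: 166 + 0.95·(184 − 166) = 166 + 0.95·18 = 183.1.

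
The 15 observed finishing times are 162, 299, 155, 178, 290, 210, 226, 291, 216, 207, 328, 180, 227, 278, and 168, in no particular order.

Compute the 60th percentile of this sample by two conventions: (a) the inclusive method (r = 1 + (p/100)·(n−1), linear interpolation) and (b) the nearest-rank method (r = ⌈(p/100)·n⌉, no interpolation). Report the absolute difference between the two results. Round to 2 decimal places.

0.40

Sorted: 155, 162, 168, 178, 180, 207, 210, 216, 226, 227, 278, 290, 291, 299, 328.
n = 15.
(a) r = 9.4; between ranks 9 (226) and 10 (227): 226.4.
(b) the nearest-rank method: rank 9 → 226.
|226.4 − 226| = 0.4.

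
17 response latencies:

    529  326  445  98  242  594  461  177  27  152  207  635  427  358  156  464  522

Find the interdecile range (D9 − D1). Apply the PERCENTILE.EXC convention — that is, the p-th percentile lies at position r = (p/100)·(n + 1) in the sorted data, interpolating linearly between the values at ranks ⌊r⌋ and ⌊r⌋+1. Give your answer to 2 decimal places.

518.40

Sorted: 27, 98, 152, 156, 177, 207, 242, 326, 358, 427, 445, 461, 464, 522, 529, 594, 635.
n = 17.
P10: r = 1.8; ranks 1–2 are 27, 98; interpolating gives 83.8.
P90: r = 16.2; ranks 16–17 are 594, 635; interpolating gives 602.2.
Difference: 602.2 − 83.8 = 518.4.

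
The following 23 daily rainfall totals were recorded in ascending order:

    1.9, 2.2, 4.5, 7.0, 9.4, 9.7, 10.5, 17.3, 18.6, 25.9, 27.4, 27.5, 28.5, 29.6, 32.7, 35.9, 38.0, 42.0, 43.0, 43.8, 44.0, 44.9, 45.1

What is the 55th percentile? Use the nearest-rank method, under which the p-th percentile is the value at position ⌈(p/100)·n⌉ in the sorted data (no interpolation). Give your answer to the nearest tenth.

n = 23.
Position = ⌈55/100 · 23⌉ = ⌈12.65⌉ = 13.
The value at rank 13 is 28.5.

28.5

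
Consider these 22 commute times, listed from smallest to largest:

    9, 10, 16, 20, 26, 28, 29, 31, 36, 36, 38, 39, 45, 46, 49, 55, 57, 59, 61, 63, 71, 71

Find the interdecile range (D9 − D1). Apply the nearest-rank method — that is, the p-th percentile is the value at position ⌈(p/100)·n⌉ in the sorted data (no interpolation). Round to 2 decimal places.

n = 22.
P10: rank ⌈10/100·22⌉ = 3 → 16.
P90: rank ⌈90/100·22⌉ = 20 → 63.
Difference: 63 − 16 = 47.

47.00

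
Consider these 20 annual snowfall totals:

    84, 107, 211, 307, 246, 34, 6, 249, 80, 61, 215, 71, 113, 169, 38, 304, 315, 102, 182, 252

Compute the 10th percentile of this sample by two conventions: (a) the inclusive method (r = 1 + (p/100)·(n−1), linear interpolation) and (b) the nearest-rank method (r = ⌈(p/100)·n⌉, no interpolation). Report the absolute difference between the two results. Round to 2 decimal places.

3.60

Sorted: 6, 34, 38, 61, 71, 80, 84, 102, 107, 113, 169, 182, 211, 215, 246, 249, 252, 304, 307, 315.
n = 20.
(a) r = 2.9; between ranks 2 (34) and 3 (38): 37.6.
(b) the nearest-rank method: rank 2 → 34.
|37.6 − 34| = 3.6.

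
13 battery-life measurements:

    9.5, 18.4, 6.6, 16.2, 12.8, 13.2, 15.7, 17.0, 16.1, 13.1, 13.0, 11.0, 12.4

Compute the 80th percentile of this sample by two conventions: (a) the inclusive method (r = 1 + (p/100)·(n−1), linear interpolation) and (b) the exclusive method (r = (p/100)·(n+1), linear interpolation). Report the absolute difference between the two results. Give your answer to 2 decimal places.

Sorted: 6.6, 9.5, 11.0, 12.4, 12.8, 13.0, 13.1, 13.2, 15.7, 16.1, 16.2, 17.0, 18.4.
n = 13.
(a) r = 10.6; between ranks 10 (16.1) and 11 (16.2): 16.16.
(b) r = 11.2; between ranks 11 (16.2) and 12 (17.0): 16.36.
|16.16 − 16.36| = 0.2.

0.20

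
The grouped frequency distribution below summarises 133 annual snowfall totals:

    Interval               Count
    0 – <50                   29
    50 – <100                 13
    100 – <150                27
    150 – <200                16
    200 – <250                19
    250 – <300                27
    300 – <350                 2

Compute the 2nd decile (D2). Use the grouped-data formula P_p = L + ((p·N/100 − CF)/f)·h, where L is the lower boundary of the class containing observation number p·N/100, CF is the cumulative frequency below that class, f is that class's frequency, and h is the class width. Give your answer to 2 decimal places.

N = 133; target position k = 20/100 · 133 = 26.6.
Cumulative frequencies: 29, 42, 69, 85, 104, 131, 133.
Observation 26.6 falls in the class 0 – <50.
L = 0, CF = 0, f = 29, h = 50.
P20 = 0 + ((26.6 − 0)/29)·50 = 0 + 45.8621 = 45.8621.

45.86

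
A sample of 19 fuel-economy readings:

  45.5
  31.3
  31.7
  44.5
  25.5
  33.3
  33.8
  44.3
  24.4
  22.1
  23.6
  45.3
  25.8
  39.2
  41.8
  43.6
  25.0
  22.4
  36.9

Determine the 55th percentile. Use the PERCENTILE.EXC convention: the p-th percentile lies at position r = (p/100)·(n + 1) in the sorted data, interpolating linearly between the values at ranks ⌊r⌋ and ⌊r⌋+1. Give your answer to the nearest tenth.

33.8

Sorted: 22.1, 22.4, 23.6, 24.4, 25.0, 25.5, 25.8, 31.3, 31.7, 33.3, 33.8, 36.9, 39.2, 41.8, 43.6, 44.3, 44.5, 45.3, 45.5.
n = 19.
r = (55/100)·(19 + 1) = 11.
r is an integer, so P55 is the value at rank 11: 33.8.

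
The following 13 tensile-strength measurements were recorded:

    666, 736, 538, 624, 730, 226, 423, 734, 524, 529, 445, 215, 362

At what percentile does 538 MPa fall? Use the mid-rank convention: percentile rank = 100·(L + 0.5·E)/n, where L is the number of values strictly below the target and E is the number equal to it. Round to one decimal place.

57.7

Sorted: 215, 226, 362, 423, 445, 524, 529, 538, 624, 666, 730, 734, 736.
Count below 538: L = 7; count equal: E = 1; n = 13.
Percentile rank = 100·(7 + 0.5·1)/13 = 100·7.5/13 = 57.69.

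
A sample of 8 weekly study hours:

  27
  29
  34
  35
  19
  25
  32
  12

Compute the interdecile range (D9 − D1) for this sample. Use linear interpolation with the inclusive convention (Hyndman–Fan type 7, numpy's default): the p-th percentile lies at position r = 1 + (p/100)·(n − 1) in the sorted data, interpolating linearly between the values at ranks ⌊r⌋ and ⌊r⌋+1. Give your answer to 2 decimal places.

17.40

Sorted: 12, 19, 25, 27, 29, 32, 34, 35.
n = 8.
P10: r = 1.7; ranks 1–2 are 12, 19; interpolating gives 16.9.
P90: r = 7.3; ranks 7–8 are 34, 35; interpolating gives 34.3.
Difference: 34.3 − 16.9 = 17.4.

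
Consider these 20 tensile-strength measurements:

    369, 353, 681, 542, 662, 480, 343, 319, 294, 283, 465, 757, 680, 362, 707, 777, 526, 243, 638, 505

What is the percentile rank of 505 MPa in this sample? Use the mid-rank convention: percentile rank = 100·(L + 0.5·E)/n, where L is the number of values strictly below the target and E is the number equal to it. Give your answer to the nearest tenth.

52.5

Sorted: 243, 283, 294, 319, 343, 353, 362, 369, 465, 480, 505, 526, 542, 638, 662, 680, 681, 707, 757, 777.
Count below 505: L = 10; count equal: E = 1; n = 20.
Percentile rank = 100·(10 + 0.5·1)/20 = 100·10.5/20 = 52.5.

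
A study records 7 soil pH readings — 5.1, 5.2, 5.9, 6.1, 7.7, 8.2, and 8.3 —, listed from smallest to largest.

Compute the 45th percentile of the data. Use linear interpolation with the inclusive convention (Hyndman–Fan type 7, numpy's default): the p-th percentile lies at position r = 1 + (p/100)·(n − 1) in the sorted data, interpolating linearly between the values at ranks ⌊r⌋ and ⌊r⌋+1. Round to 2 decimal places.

6.04

n = 7.
r = 1 + (45/100)·(7 − 1) = 1 + 2.7 = 3.7.
Rank 3 is 5.9 and rank 4 is 6.1.
Interpolate: 5.9 + 0.7·(6.1 − 5.9) = 5.9 + 0.7·0.2 = 6.04.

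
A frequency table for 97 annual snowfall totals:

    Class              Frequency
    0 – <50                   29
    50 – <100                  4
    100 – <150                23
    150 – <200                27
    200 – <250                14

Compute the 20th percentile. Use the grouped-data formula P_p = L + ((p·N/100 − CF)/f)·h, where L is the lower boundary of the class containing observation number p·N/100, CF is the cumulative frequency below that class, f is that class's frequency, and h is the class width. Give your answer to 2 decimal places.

N = 97; target position k = 20/100 · 97 = 19.4.
Cumulative frequencies: 29, 33, 56, 83, 97.
Observation 19.4 falls in the class 0 – <50.
L = 0, CF = 0, f = 29, h = 50.
P20 = 0 + ((19.4 − 0)/29)·50 = 0 + 33.4483 = 33.4483.

33.45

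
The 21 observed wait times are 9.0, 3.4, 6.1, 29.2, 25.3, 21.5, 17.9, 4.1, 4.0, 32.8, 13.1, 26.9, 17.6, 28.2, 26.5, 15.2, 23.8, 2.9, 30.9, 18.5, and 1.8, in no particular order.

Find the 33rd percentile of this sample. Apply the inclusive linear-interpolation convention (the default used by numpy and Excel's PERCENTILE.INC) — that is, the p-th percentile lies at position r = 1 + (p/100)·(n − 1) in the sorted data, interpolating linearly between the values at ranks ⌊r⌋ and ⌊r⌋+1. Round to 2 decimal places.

11.46

Sorted: 1.8, 2.9, 3.4, 4.0, 4.1, 6.1, 9.0, 13.1, 15.2, 17.6, 17.9, 18.5, 21.5, 23.8, 25.3, 26.5, 26.9, 28.2, 29.2, 30.9, 32.8.
n = 21.
r = 1 + (33/100)·(21 − 1) = 1 + 6.6 = 7.6.
Rank 7 is 9.0 and rank 8 is 13.1.
Interpolate: 9.0 + 0.6·(13.1 − 9.0) = 9.0 + 0.6·4.1 = 11.46.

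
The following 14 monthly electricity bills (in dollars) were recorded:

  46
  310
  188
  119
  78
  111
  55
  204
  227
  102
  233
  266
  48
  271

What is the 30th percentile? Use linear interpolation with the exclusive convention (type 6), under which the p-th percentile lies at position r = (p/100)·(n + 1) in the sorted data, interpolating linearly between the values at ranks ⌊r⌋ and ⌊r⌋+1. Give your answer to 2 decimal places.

Sorted: 46, 48, 55, 78, 102, 111, 119, 188, 204, 227, 233, 266, 271, 310.
n = 14.
r = (30/100)·(14 + 1) = 4.5.
Rank 4 is 78 and rank 5 is 102.
Interpolate: 78 + 0.5·(102 − 78) = 78 + 0.5·24 = 90.

90.00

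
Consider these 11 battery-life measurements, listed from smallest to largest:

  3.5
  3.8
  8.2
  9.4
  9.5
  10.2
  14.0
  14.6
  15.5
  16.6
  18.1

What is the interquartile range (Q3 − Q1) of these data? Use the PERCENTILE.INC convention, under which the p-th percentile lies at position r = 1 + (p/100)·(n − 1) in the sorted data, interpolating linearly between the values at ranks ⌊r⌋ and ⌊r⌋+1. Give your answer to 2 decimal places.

n = 11.
P25: r = 3.5; ranks 3–4 are 8.2, 9.4; interpolating gives 8.8.
P75: r = 8.5; ranks 8–9 are 14.6, 15.5; interpolating gives 15.05.
Difference: 15.05 − 8.8 = 6.25.

6.25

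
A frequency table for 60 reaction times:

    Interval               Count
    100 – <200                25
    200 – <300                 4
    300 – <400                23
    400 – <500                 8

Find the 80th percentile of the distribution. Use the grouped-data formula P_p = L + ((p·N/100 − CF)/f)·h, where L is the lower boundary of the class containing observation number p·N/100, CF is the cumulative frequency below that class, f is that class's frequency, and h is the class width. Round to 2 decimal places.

N = 60; target position k = 80/100 · 60 = 48.
Cumulative frequencies: 25, 29, 52, 60.
Observation 48 falls in the class 300 – <400.
L = 300, CF = 29, f = 23, h = 100.
P80 = 300 + ((48 − 29)/23)·100 = 300 + 82.6087 = 382.609.

382.61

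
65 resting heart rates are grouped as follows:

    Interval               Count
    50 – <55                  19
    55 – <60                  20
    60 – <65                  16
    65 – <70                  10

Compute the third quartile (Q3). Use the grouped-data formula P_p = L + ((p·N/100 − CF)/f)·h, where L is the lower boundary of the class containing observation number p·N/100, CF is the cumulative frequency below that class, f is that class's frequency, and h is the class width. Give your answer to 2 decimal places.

N = 65; target position k = 75/100 · 65 = 48.75.
Cumulative frequencies: 19, 39, 55, 65.
Observation 48.75 falls in the class 60 – <65.
L = 60, CF = 39, f = 16, h = 5.
P75 = 60 + ((48.75 − 39)/16)·5 = 60 + 3.04688 = 63.0469.

63.05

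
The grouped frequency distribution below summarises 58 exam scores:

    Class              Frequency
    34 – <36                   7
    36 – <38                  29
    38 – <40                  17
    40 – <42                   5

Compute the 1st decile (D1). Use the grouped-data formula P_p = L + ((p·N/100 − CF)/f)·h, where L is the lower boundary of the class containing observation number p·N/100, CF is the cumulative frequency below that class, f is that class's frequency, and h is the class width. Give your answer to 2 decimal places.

35.66

N = 58; target position k = 10/100 · 58 = 5.8.
Cumulative frequencies: 7, 36, 53, 58.
Observation 5.8 falls in the class 34 – <36.
L = 34, CF = 0, f = 7, h = 2.
P10 = 34 + ((5.8 − 0)/7)·2 = 34 + 1.65714 = 35.6571.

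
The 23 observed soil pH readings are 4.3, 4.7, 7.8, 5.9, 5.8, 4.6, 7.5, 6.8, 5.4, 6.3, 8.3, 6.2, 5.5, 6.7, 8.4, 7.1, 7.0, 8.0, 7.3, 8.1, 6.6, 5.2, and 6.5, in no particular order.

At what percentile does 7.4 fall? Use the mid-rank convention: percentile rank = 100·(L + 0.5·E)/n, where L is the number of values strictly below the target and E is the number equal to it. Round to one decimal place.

Sorted: 4.3, 4.6, 4.7, 5.2, 5.4, 5.5, 5.8, 5.9, 6.2, 6.3, 6.5, 6.6, 6.7, 6.8, 7.0, 7.1, 7.3, 7.5, 7.8, 8.0, 8.1, 8.3, 8.4.
Count below 7.4: L = 17; count equal: E = 0; n = 23.
Percentile rank = 100·(17 + 0.5·0)/23 = 100·17/23 = 73.91.

73.9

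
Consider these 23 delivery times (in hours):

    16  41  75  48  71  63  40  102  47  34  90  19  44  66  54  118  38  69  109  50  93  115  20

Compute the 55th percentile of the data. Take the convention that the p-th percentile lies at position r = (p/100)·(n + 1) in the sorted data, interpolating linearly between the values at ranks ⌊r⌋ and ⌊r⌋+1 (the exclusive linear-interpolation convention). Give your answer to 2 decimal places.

Sorted: 16, 19, 20, 34, 38, 40, 41, 44, 47, 48, 50, 54, 63, 66, 69, 71, 75, 90, 93, 102, 109, 115, 118.
n = 23.
r = (55/100)·(23 + 1) = 13.2.
Rank 13 is 63 and rank 14 is 66.
Interpolate: 63 + 0.2·(66 − 63) = 63 + 0.2·3 = 63.6.

63.60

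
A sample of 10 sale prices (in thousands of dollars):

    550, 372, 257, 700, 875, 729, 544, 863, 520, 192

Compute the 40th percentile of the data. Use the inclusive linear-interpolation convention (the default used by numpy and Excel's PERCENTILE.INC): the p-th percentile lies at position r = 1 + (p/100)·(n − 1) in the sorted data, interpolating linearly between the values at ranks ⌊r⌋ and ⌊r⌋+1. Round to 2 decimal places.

534.40

Sorted: 192, 257, 372, 520, 544, 550, 700, 729, 863, 875.
n = 10.
r = 1 + (40/100)·(10 − 1) = 1 + 3.6 = 4.6.
Rank 4 is 520 and rank 5 is 544.
Interpolate: 520 + 0.6·(544 − 520) = 520 + 0.6·24 = 534.4.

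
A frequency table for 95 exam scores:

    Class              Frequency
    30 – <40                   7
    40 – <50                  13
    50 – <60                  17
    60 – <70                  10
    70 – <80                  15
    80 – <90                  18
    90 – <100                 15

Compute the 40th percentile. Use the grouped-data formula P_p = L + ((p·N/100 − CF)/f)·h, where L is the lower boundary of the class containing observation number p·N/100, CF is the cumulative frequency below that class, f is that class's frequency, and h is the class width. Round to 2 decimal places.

61.00

N = 95; target position k = 40/100 · 95 = 38.
Cumulative frequencies: 7, 20, 37, 47, 62, 80, 95.
Observation 38 falls in the class 60 – <70.
L = 60, CF = 37, f = 10, h = 10.
P40 = 60 + ((38 − 37)/10)·10 = 60 + 1 = 61.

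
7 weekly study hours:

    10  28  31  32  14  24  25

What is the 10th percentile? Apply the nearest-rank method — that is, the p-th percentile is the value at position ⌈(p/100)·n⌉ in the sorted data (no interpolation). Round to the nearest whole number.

10

Sorted: 10, 14, 24, 25, 28, 31, 32.
n = 7.
Position = ⌈10/100 · 7⌉ = ⌈0.7⌉ = 1.
The value at rank 1 is 10.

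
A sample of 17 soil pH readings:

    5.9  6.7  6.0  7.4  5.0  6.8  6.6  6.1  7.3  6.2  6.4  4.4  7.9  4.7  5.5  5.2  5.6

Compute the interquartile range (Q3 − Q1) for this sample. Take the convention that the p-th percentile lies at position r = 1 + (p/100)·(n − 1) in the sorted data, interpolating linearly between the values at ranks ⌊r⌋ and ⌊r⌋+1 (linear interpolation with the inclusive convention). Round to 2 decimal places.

1.20

Sorted: 4.4, 4.7, 5.0, 5.2, 5.5, 5.6, 5.9, 6.0, 6.1, 6.2, 6.4, 6.6, 6.7, 6.8, 7.3, 7.4, 7.9.
n = 17.
P25: r = 5 (integer) → 5.5.
P75: r = 13 (integer) → 6.7.
Difference: 6.7 − 5.5 = 1.2.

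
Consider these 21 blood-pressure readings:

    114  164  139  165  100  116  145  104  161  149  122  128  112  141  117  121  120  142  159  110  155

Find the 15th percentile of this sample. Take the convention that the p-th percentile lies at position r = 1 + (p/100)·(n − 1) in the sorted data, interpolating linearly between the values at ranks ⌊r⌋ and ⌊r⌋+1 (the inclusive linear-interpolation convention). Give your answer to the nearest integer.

Sorted: 100, 104, 110, 112, 114, 116, 117, 120, 121, 122, 128, 139, 141, 142, 145, 149, 155, 159, 161, 164, 165.
n = 21.
r = 1 + (15/100)·(21 − 1) = 1 + 3 = 4.
r is an integer, so P15 is the value at rank 4: 112.

112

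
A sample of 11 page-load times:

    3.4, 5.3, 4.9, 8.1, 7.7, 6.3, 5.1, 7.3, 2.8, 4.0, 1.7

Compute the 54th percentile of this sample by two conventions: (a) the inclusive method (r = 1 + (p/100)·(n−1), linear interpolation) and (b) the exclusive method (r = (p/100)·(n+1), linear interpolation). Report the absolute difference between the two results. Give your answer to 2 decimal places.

Sorted: 1.7, 2.8, 3.4, 4.0, 4.9, 5.1, 5.3, 6.3, 7.3, 7.7, 8.1.
n = 11.
(a) r = 6.4; between ranks 6 (5.1) and 7 (5.3): 5.18.
(b) r = 6.48; between ranks 6 (5.1) and 7 (5.3): 5.196.
|5.18 − 5.196| = 0.016.

0.02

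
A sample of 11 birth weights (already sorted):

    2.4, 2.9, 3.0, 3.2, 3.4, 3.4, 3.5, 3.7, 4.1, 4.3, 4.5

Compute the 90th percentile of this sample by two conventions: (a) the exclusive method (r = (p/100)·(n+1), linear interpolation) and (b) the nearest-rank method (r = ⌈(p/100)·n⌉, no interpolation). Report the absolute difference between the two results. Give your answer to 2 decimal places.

n = 11.
(a) r = 10.8; between ranks 10 (4.3) and 11 (4.5): 4.46.
(b) the nearest-rank method: rank 10 → 4.3.
|4.46 − 4.3| = 0.16.

0.16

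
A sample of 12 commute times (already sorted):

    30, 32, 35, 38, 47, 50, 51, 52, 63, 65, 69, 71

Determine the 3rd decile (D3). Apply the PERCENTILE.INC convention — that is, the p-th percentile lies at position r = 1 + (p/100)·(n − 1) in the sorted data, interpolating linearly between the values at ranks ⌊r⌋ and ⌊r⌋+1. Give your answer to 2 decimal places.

40.70

n = 12.
r = 1 + (30/100)·(12 − 1) = 1 + 3.3 = 4.3.
Rank 4 is 38 and rank 5 is 47.
Interpolate: 38 + 0.3·(47 − 38) = 38 + 0.3·9 = 40.7.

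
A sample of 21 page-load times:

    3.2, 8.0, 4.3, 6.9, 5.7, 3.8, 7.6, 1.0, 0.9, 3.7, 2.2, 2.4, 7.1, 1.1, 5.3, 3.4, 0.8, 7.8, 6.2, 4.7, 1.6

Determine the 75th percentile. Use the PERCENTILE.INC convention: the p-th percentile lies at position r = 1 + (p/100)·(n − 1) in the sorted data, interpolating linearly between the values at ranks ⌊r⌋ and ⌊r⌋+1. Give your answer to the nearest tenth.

6.2

Sorted: 0.8, 0.9, 1.0, 1.1, 1.6, 2.2, 2.4, 3.2, 3.4, 3.7, 3.8, 4.3, 4.7, 5.3, 5.7, 6.2, 6.9, 7.1, 7.6, 7.8, 8.0.
n = 21.
r = 1 + (75/100)·(21 − 1) = 1 + 15 = 16.
r is an integer, so P75 is the value at rank 16: 6.2.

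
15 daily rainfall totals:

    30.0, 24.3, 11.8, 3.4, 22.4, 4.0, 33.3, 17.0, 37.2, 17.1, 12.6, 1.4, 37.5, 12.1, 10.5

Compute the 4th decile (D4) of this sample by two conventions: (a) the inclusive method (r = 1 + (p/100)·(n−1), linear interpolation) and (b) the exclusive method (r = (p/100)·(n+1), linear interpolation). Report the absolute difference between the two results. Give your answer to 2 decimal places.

0.10

Sorted: 1.4, 3.4, 4.0, 10.5, 11.8, 12.1, 12.6, 17.0, 17.1, 22.4, 24.3, 30.0, 33.3, 37.2, 37.5.
n = 15.
(a) r = 6.6; between ranks 6 (12.1) and 7 (12.6): 12.4.
(b) r = 6.4; between ranks 6 (12.1) and 7 (12.6): 12.3.
|12.4 − 12.3| = 0.1.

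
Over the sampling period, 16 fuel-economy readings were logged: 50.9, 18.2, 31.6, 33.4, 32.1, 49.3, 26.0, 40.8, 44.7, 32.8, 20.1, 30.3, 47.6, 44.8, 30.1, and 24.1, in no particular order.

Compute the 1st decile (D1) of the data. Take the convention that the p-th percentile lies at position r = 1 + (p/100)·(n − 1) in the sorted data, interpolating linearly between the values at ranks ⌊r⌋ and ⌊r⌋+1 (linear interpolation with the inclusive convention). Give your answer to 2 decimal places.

22.10

Sorted: 18.2, 20.1, 24.1, 26.0, 30.1, 30.3, 31.6, 32.1, 32.8, 33.4, 40.8, 44.7, 44.8, 47.6, 49.3, 50.9.
n = 16.
r = 1 + (10/100)·(16 − 1) = 1 + 1.5 = 2.5.
Rank 2 is 20.1 and rank 3 is 24.1.
Interpolate: 20.1 + 0.5·(24.1 − 20.1) = 20.1 + 0.5·4 = 22.1.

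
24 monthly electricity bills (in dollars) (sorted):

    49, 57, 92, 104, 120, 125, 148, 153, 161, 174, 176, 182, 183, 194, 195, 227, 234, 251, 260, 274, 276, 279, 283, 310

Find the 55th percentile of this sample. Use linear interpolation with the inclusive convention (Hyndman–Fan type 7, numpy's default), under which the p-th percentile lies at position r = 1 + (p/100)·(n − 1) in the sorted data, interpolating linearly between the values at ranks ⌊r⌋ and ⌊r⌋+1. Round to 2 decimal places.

n = 24.
r = 1 + (55/100)·(24 − 1) = 1 + 12.65 = 13.65.
Rank 13 is 183 and rank 14 is 194.
Interpolate: 183 + 0.65·(194 − 183) = 183 + 0.65·11 = 190.15.

190.15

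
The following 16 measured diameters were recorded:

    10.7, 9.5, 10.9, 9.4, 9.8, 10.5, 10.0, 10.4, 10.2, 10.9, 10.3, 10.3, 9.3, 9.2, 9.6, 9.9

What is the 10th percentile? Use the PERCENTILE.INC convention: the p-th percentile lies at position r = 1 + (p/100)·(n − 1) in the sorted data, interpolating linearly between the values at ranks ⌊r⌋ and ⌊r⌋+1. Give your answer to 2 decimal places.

9.35

Sorted: 9.2, 9.3, 9.4, 9.5, 9.6, 9.8, 9.9, 10.0, 10.2, 10.3, 10.3, 10.4, 10.5, 10.7, 10.9, 10.9.
n = 16.
r = 1 + (10/100)·(16 − 1) = 1 + 1.5 = 2.5.
Rank 2 is 9.3 and rank 3 is 9.4.
Interpolate: 9.3 + 0.5·(9.4 − 9.3) = 9.3 + 0.5·0.1 = 9.35.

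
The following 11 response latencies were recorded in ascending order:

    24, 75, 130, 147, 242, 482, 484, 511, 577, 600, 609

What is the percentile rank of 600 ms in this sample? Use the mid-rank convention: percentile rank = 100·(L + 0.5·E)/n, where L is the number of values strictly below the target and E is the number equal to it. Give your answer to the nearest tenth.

86.4

Count below 600: L = 9; count equal: E = 1; n = 11.
Percentile rank = 100·(9 + 0.5·1)/11 = 100·9.5/11 = 86.36.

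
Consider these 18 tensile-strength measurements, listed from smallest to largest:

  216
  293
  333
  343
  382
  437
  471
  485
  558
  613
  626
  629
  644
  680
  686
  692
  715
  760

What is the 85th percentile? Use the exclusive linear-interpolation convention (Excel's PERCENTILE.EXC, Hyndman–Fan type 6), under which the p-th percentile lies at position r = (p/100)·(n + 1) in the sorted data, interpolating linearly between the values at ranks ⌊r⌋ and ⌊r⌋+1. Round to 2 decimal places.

n = 18.
r = (85/100)·(18 + 1) = 16.15.
Rank 16 is 692 and rank 17 is 715.
Interpolate: 692 + 0.15·(715 − 692) = 692 + 0.15·23 = 695.45.

695.45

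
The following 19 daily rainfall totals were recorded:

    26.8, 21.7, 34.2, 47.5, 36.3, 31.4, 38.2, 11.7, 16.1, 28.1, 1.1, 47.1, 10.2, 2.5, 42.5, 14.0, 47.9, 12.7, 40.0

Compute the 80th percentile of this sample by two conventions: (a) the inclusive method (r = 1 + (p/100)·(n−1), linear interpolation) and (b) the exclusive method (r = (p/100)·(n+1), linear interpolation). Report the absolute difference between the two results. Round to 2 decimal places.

1.50

Sorted: 1.1, 2.5, 10.2, 11.7, 12.7, 14.0, 16.1, 21.7, 26.8, 28.1, 31.4, 34.2, 36.3, 38.2, 40.0, 42.5, 47.1, 47.5, 47.9.
n = 19.
(a) r = 15.4; between ranks 15 (40.0) and 16 (42.5): 41.
(b) r = 16 → value at rank 16 = 42.5.
|41 − 42.5| = 1.5.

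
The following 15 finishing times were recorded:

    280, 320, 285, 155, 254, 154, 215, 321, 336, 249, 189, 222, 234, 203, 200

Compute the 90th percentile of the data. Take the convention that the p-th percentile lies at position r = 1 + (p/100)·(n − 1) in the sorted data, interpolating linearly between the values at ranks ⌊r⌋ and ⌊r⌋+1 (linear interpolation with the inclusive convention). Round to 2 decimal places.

320.60

Sorted: 154, 155, 189, 200, 203, 215, 222, 234, 249, 254, 280, 285, 320, 321, 336.
n = 15.
r = 1 + (90/100)·(15 − 1) = 1 + 12.6 = 13.6.
Rank 13 is 320 and rank 14 is 321.
Interpolate: 320 + 0.6·(321 − 320) = 320 + 0.6·1 = 320.6.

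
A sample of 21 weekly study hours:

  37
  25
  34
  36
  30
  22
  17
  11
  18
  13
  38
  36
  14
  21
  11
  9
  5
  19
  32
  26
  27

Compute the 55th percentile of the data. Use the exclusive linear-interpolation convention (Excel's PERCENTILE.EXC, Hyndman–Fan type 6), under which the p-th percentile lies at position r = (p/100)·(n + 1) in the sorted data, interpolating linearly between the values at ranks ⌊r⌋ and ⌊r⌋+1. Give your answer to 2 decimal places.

25.10

Sorted: 5, 9, 11, 11, 13, 14, 17, 18, 19, 21, 22, 25, 26, 27, 30, 32, 34, 36, 36, 37, 38.
n = 21.
r = (55/100)·(21 + 1) = 12.1.
Rank 12 is 25 and rank 13 is 26.
Interpolate: 25 + 0.1·(26 − 25) = 25 + 0.1·1 = 25.1.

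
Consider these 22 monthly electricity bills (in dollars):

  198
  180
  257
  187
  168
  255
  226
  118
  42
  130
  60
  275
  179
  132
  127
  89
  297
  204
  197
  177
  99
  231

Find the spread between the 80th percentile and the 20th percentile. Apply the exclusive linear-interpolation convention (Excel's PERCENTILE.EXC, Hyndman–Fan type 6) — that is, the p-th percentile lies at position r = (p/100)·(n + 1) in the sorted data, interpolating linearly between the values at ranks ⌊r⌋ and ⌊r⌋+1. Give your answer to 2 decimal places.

130.20

Sorted: 42, 60, 89, 99, 118, 127, 130, 132, 168, 177, 179, 180, 187, 197, 198, 204, 226, 231, 255, 257, 275, 297.
n = 22.
P20: r = 4.6; ranks 4–5 are 99, 118; interpolating gives 110.4.
P80: r = 18.4; ranks 18–19 are 231, 255; interpolating gives 240.6.
Difference: 240.6 − 110.4 = 130.2.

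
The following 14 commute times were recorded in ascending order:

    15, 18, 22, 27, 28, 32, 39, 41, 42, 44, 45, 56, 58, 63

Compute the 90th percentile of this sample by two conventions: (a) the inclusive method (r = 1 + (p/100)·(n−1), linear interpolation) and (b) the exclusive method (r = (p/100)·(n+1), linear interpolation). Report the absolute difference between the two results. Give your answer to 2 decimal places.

n = 14.
(a) r = 12.7; between ranks 12 (56) and 13 (58): 57.4.
(b) r = 13.5; between ranks 13 (58) and 14 (63): 60.5.
|57.4 − 60.5| = 3.1.

3.10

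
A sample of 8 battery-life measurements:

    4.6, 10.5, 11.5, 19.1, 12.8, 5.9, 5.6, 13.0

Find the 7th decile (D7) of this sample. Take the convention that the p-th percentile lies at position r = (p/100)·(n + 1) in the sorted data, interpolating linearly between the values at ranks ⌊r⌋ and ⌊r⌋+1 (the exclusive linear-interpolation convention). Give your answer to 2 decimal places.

12.86

Sorted: 4.6, 5.6, 5.9, 10.5, 11.5, 12.8, 13.0, 19.1.
n = 8.
r = (70/100)·(8 + 1) = 6.3.
Rank 6 is 12.8 and rank 7 is 13.0.
Interpolate: 12.8 + 0.3·(13.0 − 12.8) = 12.8 + 0.3·0.2 = 12.86.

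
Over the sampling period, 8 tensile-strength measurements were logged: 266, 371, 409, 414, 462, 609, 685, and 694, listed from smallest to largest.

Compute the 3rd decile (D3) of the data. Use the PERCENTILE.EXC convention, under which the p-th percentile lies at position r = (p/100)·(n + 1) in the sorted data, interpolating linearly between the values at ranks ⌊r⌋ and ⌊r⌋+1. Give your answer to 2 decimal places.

n = 8.
r = (30/100)·(8 + 1) = 2.7.
Rank 2 is 371 and rank 3 is 409.
Interpolate: 371 + 0.7·(409 − 371) = 371 + 0.7·38 = 397.6.

397.60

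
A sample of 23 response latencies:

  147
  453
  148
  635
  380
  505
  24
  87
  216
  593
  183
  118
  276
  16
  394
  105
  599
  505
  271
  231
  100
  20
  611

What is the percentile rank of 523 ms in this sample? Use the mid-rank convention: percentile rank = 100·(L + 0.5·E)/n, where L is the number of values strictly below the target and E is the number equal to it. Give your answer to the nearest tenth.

82.6

Sorted: 16, 20, 24, 87, 100, 105, 118, 147, 148, 183, 216, 231, 271, 276, 380, 394, 453, 505, 505, 593, 599, 611, 635.
Count below 523: L = 19; count equal: E = 0; n = 23.
Percentile rank = 100·(19 + 0.5·0)/23 = 100·19/23 = 82.61.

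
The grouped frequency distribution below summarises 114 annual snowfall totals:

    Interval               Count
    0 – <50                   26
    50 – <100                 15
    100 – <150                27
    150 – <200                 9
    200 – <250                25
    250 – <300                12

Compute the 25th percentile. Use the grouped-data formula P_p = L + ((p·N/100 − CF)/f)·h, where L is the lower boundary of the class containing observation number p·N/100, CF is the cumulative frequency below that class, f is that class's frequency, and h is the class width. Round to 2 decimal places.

N = 114; target position k = 25/100 · 114 = 28.5.
Cumulative frequencies: 26, 41, 68, 77, 102, 114.
Observation 28.5 falls in the class 50 – <100.
L = 50, CF = 26, f = 15, h = 50.
P25 = 50 + ((28.5 − 26)/15)·50 = 50 + 8.33333 = 58.3333.

58.33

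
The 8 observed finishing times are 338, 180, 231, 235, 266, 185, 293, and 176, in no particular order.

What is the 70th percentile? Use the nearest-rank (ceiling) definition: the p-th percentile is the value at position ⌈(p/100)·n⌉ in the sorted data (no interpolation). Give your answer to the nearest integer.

266

Sorted: 176, 180, 185, 231, 235, 266, 293, 338.
n = 8.
Position = ⌈70/100 · 8⌉ = ⌈5.6⌉ = 6.
The value at rank 6 is 266.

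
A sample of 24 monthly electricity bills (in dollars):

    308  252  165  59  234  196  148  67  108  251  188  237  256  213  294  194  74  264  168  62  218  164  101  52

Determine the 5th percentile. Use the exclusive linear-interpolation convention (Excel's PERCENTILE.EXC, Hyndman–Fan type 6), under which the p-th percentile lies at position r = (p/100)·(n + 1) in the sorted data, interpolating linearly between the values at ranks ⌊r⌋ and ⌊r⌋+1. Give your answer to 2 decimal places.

Sorted: 52, 59, 62, 67, 74, 101, 108, 148, 164, 165, 168, 188, 194, 196, 213, 218, 234, 237, 251, 252, 256, 264, 294, 308.
n = 24.
r = (5/100)·(24 + 1) = 1.25.
Rank 1 is 52 and rank 2 is 59.
Interpolate: 52 + 0.25·(59 − 52) = 52 + 0.25·7 = 53.75.

53.75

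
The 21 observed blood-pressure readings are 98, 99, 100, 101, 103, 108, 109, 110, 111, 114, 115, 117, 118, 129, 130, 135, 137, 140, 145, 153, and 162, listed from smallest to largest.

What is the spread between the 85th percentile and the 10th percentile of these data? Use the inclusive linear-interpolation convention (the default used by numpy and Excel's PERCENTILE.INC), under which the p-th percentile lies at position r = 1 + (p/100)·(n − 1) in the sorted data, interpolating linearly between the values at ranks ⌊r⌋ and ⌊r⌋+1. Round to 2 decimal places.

40.00

n = 21.
P10: r = 3 (integer) → 100.
P85: r = 18 (integer) → 140.
Difference: 140 − 100 = 40.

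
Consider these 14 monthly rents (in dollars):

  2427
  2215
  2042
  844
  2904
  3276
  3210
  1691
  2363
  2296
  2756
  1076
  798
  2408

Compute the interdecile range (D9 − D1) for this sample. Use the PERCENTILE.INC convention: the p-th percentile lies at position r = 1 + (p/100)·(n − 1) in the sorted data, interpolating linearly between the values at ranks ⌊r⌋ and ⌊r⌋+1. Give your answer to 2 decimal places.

2204.60

Sorted: 798, 844, 1076, 1691, 2042, 2215, 2296, 2363, 2408, 2427, 2756, 2904, 3210, 3276.
n = 14.
P10: r = 2.3; ranks 2–3 are 844, 1076; interpolating gives 913.6.
P90: r = 12.7; ranks 12–13 are 2904, 3210; interpolating gives 3118.2.
Difference: 3118.2 − 913.6 = 2204.6.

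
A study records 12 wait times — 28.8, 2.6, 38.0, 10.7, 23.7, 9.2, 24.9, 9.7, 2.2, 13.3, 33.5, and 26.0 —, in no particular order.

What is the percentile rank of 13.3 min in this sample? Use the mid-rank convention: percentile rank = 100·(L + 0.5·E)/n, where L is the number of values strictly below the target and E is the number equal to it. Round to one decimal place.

Sorted: 2.2, 2.6, 9.2, 9.7, 10.7, 13.3, 23.7, 24.9, 26.0, 28.8, 33.5, 38.0.
Count below 13.3: L = 5; count equal: E = 1; n = 12.
Percentile rank = 100·(5 + 0.5·1)/12 = 100·5.5/12 = 45.83.

45.8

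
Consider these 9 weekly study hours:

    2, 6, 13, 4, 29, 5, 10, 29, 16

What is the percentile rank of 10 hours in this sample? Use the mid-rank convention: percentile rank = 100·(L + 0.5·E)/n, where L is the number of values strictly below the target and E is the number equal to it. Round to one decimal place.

Sorted: 2, 4, 5, 6, 10, 13, 16, 29, 29.
Count below 10: L = 4; count equal: E = 1; n = 9.
Percentile rank = 100·(4 + 0.5·1)/9 = 100·4.5/9 = 50.

50.0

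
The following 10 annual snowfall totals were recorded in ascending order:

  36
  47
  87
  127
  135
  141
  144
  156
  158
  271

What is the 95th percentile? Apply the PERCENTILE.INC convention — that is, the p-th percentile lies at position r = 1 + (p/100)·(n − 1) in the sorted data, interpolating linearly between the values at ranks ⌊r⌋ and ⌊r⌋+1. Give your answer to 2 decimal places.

220.15

n = 10.
r = 1 + (95/100)·(10 − 1) = 1 + 8.55 = 9.55.
Rank 9 is 158 and rank 10 is 271.
Interpolate: 158 + 0.55·(271 − 158) = 158 + 0.55·113 = 220.15.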